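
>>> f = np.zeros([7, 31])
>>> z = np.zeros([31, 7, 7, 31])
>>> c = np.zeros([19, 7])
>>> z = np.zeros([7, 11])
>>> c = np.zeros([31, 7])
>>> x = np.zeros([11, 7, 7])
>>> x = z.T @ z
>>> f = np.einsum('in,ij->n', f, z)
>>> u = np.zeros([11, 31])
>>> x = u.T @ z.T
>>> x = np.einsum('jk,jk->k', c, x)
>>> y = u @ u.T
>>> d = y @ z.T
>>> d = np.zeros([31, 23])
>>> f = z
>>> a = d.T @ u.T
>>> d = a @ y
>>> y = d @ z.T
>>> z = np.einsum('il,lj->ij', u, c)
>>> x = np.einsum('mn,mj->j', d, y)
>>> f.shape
(7, 11)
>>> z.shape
(11, 7)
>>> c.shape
(31, 7)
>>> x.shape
(7,)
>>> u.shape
(11, 31)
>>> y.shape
(23, 7)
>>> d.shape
(23, 11)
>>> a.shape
(23, 11)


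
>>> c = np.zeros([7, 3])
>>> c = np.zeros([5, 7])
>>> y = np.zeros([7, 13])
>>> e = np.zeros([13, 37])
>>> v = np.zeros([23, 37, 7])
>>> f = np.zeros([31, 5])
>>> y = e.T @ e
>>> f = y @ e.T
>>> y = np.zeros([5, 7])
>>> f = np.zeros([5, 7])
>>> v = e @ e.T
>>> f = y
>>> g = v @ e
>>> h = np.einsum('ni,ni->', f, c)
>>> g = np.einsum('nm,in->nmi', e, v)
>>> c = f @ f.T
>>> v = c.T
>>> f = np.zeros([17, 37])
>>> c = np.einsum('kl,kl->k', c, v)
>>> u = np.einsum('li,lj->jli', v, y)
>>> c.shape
(5,)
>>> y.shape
(5, 7)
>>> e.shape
(13, 37)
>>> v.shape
(5, 5)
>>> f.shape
(17, 37)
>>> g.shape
(13, 37, 13)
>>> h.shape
()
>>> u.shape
(7, 5, 5)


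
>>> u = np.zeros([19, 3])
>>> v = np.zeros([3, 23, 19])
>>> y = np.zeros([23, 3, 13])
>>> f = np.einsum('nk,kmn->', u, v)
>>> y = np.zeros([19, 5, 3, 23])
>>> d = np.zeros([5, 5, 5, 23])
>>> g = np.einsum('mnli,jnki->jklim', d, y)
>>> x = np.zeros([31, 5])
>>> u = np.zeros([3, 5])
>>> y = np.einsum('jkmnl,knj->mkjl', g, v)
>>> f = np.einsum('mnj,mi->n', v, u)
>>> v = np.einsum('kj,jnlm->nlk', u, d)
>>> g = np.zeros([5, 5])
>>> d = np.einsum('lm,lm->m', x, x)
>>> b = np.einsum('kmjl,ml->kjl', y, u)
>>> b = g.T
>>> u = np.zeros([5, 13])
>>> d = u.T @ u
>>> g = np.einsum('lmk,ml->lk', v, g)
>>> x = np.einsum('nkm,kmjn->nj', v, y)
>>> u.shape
(5, 13)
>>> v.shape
(5, 5, 3)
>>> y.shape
(5, 3, 19, 5)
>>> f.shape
(23,)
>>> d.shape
(13, 13)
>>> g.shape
(5, 3)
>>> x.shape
(5, 19)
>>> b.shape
(5, 5)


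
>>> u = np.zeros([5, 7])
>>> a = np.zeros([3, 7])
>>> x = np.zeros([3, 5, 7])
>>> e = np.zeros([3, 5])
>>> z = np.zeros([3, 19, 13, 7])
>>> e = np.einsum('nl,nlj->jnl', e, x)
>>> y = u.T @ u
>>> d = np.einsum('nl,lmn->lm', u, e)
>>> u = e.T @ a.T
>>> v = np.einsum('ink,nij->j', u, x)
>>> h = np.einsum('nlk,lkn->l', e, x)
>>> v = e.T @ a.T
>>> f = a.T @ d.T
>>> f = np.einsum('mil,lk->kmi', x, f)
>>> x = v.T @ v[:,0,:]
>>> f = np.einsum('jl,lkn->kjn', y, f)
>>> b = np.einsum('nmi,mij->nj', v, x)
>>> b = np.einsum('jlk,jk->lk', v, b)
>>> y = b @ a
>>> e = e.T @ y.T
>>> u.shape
(5, 3, 3)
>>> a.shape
(3, 7)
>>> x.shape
(3, 3, 3)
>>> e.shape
(5, 3, 3)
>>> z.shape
(3, 19, 13, 7)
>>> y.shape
(3, 7)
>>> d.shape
(7, 3)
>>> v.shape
(5, 3, 3)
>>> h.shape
(3,)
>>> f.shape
(3, 7, 5)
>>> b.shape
(3, 3)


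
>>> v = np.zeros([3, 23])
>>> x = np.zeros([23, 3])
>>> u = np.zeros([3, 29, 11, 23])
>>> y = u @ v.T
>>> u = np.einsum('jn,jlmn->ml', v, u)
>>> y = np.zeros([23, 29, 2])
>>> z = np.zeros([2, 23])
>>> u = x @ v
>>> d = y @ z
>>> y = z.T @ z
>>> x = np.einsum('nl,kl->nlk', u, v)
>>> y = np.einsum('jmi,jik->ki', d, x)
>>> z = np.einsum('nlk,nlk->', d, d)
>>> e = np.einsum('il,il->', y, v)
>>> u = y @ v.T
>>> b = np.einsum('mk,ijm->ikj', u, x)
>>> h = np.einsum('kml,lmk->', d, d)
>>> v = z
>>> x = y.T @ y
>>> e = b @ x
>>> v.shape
()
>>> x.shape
(23, 23)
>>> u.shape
(3, 3)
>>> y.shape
(3, 23)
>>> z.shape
()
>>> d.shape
(23, 29, 23)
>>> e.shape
(23, 3, 23)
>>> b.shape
(23, 3, 23)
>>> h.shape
()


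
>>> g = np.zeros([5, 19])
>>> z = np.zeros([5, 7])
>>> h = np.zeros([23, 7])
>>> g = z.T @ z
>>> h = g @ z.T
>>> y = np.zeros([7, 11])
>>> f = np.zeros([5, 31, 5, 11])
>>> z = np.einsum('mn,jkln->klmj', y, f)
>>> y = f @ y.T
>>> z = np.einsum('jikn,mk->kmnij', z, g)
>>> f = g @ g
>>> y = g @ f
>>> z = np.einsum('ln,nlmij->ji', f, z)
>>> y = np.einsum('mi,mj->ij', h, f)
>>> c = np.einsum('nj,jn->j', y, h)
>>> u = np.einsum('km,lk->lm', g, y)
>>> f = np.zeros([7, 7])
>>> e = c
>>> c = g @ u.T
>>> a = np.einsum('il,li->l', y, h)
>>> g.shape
(7, 7)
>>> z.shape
(31, 5)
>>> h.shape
(7, 5)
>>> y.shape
(5, 7)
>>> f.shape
(7, 7)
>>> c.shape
(7, 5)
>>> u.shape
(5, 7)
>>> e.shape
(7,)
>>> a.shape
(7,)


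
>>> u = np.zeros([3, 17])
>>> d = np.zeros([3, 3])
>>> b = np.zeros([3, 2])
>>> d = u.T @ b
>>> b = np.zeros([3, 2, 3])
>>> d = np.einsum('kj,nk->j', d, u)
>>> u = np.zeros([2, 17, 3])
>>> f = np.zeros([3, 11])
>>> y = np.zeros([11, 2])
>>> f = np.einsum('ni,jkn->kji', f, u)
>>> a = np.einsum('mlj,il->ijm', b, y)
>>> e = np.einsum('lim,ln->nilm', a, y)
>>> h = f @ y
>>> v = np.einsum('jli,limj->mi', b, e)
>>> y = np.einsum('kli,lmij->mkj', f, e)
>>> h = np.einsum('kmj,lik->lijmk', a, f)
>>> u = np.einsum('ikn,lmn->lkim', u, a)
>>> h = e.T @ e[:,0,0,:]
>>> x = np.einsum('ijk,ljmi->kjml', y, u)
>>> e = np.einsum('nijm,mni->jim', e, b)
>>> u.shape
(11, 17, 2, 3)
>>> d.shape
(2,)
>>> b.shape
(3, 2, 3)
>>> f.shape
(17, 2, 11)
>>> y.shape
(3, 17, 3)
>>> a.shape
(11, 3, 3)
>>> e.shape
(11, 3, 3)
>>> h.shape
(3, 11, 3, 3)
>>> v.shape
(11, 3)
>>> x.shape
(3, 17, 2, 11)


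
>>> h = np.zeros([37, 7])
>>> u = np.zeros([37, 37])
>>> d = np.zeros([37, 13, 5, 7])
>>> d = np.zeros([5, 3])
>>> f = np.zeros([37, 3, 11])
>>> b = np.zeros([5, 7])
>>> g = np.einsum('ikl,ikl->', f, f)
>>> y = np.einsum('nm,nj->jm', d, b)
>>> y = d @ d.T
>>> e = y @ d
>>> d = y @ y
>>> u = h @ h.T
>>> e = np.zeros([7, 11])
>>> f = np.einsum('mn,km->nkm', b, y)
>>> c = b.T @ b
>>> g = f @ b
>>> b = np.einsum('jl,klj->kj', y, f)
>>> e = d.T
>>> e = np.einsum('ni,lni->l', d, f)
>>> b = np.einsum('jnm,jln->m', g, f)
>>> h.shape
(37, 7)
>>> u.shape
(37, 37)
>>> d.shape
(5, 5)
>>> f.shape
(7, 5, 5)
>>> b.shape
(7,)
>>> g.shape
(7, 5, 7)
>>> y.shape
(5, 5)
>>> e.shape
(7,)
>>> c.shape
(7, 7)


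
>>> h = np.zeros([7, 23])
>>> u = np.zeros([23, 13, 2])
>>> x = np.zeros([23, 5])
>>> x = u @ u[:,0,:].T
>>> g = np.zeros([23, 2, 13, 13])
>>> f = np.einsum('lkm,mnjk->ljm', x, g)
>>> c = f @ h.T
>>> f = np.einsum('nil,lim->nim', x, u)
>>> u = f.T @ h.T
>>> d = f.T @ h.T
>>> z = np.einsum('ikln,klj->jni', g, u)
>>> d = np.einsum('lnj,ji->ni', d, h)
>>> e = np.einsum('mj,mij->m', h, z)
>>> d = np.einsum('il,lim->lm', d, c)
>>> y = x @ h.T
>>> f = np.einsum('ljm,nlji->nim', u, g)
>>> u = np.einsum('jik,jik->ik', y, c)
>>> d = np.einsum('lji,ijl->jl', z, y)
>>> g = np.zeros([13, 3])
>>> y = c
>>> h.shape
(7, 23)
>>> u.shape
(13, 7)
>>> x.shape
(23, 13, 23)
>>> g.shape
(13, 3)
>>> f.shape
(23, 13, 7)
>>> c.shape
(23, 13, 7)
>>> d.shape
(13, 7)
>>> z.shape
(7, 13, 23)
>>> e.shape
(7,)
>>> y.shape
(23, 13, 7)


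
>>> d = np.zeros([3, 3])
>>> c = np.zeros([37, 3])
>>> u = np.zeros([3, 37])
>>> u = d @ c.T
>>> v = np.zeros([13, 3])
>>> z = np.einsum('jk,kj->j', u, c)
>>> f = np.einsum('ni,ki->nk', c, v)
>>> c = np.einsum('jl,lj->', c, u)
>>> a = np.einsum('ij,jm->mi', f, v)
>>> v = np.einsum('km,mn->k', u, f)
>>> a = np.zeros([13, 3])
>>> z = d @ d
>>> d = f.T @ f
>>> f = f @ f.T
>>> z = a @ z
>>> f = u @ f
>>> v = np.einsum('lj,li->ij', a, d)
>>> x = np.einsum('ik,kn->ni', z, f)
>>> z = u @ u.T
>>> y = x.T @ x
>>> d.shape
(13, 13)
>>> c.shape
()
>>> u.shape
(3, 37)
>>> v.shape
(13, 3)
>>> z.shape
(3, 3)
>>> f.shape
(3, 37)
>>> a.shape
(13, 3)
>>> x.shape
(37, 13)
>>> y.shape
(13, 13)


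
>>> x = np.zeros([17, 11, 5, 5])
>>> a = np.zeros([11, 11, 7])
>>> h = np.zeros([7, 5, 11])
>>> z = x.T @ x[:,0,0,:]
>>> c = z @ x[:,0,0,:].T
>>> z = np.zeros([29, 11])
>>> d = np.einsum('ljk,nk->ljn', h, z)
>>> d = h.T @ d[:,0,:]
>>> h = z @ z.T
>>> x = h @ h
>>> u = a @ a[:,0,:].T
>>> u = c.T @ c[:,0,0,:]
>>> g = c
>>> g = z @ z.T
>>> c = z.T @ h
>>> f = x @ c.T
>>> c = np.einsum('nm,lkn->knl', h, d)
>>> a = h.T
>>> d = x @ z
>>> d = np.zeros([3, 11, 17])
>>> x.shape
(29, 29)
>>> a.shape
(29, 29)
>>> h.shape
(29, 29)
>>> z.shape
(29, 11)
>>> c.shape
(5, 29, 11)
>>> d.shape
(3, 11, 17)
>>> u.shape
(17, 11, 5, 17)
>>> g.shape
(29, 29)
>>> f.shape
(29, 11)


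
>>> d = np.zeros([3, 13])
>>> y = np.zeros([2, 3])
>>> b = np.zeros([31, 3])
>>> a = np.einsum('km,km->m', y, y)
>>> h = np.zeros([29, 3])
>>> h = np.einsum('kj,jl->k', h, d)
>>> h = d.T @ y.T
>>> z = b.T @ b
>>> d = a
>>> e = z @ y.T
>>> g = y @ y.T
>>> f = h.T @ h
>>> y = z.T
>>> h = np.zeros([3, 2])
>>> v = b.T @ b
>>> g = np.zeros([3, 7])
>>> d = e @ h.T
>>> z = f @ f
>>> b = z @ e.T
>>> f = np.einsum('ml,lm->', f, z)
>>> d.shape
(3, 3)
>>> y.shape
(3, 3)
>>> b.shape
(2, 3)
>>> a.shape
(3,)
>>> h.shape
(3, 2)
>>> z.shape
(2, 2)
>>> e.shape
(3, 2)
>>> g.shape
(3, 7)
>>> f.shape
()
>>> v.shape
(3, 3)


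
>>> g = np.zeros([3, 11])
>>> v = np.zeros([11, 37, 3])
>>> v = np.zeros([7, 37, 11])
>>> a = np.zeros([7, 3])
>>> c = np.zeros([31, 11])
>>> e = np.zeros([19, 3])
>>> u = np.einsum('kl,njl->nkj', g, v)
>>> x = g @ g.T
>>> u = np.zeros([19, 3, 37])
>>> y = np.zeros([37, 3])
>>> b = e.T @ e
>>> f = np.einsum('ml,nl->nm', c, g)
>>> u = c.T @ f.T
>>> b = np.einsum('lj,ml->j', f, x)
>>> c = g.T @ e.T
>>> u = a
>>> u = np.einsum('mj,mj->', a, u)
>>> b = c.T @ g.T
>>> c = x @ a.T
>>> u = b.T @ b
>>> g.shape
(3, 11)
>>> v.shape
(7, 37, 11)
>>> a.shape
(7, 3)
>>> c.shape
(3, 7)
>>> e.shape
(19, 3)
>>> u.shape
(3, 3)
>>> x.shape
(3, 3)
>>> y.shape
(37, 3)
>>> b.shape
(19, 3)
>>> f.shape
(3, 31)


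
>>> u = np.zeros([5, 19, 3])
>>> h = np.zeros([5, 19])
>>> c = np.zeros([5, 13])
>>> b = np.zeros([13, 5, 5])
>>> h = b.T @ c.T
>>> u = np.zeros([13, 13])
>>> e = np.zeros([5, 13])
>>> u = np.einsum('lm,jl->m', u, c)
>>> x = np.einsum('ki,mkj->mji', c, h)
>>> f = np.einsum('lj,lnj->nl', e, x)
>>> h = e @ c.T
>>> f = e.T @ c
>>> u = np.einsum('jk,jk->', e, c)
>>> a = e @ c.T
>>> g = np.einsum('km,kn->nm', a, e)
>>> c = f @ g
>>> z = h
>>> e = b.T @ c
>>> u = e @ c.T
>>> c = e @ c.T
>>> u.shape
(5, 5, 13)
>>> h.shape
(5, 5)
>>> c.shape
(5, 5, 13)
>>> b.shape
(13, 5, 5)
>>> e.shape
(5, 5, 5)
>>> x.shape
(5, 5, 13)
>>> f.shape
(13, 13)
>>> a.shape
(5, 5)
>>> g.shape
(13, 5)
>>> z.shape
(5, 5)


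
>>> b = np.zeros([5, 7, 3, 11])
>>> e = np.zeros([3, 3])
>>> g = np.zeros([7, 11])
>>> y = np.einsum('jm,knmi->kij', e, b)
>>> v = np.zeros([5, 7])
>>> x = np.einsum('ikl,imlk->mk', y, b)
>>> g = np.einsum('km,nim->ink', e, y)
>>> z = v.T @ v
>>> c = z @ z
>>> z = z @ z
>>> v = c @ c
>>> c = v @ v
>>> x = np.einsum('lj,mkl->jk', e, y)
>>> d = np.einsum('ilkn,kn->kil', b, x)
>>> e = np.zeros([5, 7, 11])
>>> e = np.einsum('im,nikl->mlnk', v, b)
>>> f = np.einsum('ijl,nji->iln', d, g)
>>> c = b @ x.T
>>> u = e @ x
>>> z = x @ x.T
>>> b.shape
(5, 7, 3, 11)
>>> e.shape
(7, 11, 5, 3)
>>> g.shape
(11, 5, 3)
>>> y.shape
(5, 11, 3)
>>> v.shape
(7, 7)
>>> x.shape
(3, 11)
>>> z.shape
(3, 3)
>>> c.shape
(5, 7, 3, 3)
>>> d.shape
(3, 5, 7)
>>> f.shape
(3, 7, 11)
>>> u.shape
(7, 11, 5, 11)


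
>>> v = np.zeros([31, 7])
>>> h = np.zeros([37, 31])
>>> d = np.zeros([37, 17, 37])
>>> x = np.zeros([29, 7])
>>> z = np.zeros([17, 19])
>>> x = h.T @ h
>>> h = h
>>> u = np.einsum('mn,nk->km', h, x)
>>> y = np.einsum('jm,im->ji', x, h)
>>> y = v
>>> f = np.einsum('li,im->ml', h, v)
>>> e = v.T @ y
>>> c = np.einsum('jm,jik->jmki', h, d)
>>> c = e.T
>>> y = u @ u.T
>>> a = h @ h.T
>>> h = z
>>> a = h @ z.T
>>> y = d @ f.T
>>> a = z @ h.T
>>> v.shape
(31, 7)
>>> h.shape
(17, 19)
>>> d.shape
(37, 17, 37)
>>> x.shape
(31, 31)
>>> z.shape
(17, 19)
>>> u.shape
(31, 37)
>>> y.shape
(37, 17, 7)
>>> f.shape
(7, 37)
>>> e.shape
(7, 7)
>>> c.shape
(7, 7)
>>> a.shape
(17, 17)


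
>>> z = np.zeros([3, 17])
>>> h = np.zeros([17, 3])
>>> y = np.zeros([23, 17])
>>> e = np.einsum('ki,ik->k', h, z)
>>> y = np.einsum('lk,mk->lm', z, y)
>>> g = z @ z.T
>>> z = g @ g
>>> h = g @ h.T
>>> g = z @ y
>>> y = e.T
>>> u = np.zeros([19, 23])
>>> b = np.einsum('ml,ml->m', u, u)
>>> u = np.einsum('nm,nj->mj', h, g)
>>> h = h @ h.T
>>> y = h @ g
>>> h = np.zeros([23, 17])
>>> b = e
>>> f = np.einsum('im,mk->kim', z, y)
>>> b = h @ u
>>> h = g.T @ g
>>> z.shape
(3, 3)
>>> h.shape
(23, 23)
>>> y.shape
(3, 23)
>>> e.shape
(17,)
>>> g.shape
(3, 23)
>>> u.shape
(17, 23)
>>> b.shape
(23, 23)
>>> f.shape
(23, 3, 3)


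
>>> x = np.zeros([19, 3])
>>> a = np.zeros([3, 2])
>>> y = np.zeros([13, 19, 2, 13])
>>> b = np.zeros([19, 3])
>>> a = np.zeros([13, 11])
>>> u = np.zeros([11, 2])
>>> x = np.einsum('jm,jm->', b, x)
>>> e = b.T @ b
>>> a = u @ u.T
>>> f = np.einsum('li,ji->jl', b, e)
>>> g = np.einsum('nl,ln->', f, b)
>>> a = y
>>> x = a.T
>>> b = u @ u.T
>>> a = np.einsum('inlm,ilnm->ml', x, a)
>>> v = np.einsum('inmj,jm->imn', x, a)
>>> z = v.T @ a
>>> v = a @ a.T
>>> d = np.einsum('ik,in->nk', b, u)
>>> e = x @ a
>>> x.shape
(13, 2, 19, 13)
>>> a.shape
(13, 19)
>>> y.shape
(13, 19, 2, 13)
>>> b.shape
(11, 11)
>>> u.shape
(11, 2)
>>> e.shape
(13, 2, 19, 19)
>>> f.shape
(3, 19)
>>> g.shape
()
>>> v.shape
(13, 13)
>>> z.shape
(2, 19, 19)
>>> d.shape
(2, 11)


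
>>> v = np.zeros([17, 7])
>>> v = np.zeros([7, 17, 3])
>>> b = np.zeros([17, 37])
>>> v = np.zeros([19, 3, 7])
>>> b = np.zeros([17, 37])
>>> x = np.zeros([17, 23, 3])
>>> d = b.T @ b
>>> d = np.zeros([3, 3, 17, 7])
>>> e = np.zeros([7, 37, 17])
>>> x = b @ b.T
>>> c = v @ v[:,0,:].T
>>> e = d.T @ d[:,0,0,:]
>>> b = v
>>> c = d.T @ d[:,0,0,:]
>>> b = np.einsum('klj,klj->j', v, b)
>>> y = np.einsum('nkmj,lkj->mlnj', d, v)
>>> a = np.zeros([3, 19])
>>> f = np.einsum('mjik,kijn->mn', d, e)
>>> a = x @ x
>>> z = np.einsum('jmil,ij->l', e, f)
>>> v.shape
(19, 3, 7)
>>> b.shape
(7,)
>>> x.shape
(17, 17)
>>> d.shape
(3, 3, 17, 7)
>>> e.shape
(7, 17, 3, 7)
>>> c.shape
(7, 17, 3, 7)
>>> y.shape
(17, 19, 3, 7)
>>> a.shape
(17, 17)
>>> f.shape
(3, 7)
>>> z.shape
(7,)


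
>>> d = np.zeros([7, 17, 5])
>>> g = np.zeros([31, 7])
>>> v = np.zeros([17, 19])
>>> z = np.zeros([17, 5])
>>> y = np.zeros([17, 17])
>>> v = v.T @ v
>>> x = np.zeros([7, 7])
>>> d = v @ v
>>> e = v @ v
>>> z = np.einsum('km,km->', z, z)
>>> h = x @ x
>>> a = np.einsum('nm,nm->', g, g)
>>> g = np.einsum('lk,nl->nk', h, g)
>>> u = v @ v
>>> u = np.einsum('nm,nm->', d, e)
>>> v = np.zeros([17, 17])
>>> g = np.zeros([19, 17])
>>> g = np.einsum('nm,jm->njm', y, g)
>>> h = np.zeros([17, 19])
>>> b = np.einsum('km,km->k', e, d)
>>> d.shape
(19, 19)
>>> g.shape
(17, 19, 17)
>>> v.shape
(17, 17)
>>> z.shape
()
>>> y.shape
(17, 17)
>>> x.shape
(7, 7)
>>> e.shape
(19, 19)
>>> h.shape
(17, 19)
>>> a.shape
()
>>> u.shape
()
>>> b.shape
(19,)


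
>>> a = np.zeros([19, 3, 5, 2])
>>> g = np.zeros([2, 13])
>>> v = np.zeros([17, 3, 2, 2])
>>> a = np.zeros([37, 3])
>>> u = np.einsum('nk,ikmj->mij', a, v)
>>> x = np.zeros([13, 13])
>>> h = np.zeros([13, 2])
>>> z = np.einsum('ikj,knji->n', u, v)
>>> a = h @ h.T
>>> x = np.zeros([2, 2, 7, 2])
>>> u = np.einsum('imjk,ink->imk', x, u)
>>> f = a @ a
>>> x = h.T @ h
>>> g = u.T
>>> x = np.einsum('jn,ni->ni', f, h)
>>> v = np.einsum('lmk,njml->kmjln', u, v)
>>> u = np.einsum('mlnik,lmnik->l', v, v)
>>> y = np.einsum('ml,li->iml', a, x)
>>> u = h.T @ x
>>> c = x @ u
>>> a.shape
(13, 13)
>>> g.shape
(2, 2, 2)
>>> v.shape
(2, 2, 3, 2, 17)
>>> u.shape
(2, 2)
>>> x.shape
(13, 2)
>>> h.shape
(13, 2)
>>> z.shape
(3,)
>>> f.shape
(13, 13)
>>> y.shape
(2, 13, 13)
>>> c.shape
(13, 2)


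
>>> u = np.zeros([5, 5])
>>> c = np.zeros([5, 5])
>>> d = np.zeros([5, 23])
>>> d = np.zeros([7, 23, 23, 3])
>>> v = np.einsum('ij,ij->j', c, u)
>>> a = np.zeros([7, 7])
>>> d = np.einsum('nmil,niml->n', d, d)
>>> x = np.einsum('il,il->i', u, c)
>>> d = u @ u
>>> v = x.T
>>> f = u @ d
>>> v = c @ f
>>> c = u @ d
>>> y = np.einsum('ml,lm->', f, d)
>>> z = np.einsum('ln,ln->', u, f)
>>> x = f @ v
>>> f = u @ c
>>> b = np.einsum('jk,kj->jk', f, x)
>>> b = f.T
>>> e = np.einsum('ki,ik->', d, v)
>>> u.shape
(5, 5)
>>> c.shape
(5, 5)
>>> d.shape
(5, 5)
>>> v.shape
(5, 5)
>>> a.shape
(7, 7)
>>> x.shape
(5, 5)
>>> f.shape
(5, 5)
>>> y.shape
()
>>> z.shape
()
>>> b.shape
(5, 5)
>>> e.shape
()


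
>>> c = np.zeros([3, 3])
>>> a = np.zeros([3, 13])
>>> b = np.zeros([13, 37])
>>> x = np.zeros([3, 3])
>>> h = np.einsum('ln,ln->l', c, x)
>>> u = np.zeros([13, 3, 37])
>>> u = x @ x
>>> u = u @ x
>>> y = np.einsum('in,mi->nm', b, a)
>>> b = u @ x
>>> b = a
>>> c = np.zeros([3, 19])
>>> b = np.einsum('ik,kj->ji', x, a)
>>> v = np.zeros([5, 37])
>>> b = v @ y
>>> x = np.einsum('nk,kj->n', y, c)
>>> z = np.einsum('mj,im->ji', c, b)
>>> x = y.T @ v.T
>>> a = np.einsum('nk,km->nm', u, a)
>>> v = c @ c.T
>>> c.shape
(3, 19)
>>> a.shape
(3, 13)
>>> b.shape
(5, 3)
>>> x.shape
(3, 5)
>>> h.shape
(3,)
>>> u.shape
(3, 3)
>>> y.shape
(37, 3)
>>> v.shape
(3, 3)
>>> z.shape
(19, 5)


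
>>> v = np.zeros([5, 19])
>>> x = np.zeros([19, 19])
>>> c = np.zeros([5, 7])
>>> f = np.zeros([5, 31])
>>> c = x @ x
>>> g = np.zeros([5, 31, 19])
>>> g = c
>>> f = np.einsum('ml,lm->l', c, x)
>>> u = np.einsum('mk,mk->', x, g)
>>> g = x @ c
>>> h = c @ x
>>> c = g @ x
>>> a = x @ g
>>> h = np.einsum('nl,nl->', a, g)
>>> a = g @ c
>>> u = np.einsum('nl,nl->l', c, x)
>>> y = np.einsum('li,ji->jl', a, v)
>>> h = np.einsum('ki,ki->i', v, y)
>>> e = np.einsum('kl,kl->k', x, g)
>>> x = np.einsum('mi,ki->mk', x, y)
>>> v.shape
(5, 19)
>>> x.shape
(19, 5)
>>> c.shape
(19, 19)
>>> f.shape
(19,)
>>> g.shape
(19, 19)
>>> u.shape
(19,)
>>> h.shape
(19,)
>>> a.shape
(19, 19)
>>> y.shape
(5, 19)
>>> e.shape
(19,)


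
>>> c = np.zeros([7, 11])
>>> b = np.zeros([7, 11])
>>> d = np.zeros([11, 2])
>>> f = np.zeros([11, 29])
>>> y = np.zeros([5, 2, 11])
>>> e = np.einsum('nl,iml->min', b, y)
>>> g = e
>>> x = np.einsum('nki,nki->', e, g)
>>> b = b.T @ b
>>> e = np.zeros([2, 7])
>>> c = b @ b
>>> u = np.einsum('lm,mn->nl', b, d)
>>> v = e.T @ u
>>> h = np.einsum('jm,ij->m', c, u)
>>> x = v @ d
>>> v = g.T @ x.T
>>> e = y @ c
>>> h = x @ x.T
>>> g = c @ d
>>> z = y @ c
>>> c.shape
(11, 11)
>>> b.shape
(11, 11)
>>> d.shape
(11, 2)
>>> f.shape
(11, 29)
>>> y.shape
(5, 2, 11)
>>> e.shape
(5, 2, 11)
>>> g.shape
(11, 2)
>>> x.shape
(7, 2)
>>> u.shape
(2, 11)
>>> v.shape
(7, 5, 7)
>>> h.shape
(7, 7)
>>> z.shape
(5, 2, 11)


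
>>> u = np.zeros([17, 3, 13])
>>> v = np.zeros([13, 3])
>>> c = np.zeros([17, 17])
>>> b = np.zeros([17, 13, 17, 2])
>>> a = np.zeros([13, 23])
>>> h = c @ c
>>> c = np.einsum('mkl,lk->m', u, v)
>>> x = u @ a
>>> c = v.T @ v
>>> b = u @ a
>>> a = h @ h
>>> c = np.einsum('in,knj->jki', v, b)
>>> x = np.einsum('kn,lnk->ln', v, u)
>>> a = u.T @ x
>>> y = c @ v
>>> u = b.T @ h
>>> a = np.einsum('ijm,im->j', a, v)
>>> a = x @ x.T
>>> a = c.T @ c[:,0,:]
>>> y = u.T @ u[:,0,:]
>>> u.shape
(23, 3, 17)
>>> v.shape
(13, 3)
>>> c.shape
(23, 17, 13)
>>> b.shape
(17, 3, 23)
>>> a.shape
(13, 17, 13)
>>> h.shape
(17, 17)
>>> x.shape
(17, 3)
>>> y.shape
(17, 3, 17)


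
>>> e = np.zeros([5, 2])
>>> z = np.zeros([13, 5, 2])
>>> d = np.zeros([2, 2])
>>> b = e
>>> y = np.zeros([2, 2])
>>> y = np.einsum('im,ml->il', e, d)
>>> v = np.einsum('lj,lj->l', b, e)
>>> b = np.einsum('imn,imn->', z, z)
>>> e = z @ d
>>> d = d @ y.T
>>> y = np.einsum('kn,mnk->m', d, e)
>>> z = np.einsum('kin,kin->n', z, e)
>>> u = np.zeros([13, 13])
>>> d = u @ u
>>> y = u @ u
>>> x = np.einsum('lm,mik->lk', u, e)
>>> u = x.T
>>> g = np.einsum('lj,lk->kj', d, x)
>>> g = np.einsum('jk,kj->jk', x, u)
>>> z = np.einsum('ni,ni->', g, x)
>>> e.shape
(13, 5, 2)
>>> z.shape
()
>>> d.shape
(13, 13)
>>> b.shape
()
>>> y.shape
(13, 13)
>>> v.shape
(5,)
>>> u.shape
(2, 13)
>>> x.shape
(13, 2)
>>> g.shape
(13, 2)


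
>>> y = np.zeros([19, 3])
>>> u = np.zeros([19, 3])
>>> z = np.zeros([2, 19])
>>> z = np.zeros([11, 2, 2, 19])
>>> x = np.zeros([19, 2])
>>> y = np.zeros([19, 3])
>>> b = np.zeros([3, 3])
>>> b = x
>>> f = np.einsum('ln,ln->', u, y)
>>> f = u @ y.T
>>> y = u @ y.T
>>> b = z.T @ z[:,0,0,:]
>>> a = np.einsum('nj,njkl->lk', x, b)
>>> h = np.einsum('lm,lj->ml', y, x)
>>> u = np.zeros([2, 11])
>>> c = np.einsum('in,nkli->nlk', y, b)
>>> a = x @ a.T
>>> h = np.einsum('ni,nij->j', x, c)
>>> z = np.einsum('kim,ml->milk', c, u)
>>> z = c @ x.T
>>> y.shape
(19, 19)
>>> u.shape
(2, 11)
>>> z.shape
(19, 2, 19)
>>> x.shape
(19, 2)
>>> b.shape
(19, 2, 2, 19)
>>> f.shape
(19, 19)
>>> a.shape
(19, 19)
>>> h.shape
(2,)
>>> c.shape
(19, 2, 2)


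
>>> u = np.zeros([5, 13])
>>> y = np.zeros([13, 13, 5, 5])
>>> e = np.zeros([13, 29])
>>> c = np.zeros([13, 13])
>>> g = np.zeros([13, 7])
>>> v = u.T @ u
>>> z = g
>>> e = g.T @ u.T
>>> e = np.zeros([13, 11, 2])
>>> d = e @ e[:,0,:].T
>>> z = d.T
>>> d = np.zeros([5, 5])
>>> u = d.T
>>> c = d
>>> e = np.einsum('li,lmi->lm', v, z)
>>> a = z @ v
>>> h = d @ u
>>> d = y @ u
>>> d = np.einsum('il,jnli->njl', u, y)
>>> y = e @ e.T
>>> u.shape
(5, 5)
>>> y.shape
(13, 13)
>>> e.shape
(13, 11)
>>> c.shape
(5, 5)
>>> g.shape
(13, 7)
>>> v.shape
(13, 13)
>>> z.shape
(13, 11, 13)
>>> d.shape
(13, 13, 5)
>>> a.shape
(13, 11, 13)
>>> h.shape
(5, 5)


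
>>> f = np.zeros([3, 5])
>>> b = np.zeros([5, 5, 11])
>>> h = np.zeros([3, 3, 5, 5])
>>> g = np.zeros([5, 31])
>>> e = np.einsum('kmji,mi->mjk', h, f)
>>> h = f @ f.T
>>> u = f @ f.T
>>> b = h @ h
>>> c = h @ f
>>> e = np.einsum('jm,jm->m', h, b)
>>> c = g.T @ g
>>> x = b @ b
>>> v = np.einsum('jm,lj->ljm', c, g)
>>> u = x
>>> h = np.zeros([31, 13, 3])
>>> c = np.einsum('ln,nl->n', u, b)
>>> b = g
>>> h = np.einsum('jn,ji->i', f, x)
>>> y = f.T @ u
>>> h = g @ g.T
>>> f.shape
(3, 5)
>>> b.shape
(5, 31)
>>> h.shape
(5, 5)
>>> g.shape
(5, 31)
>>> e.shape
(3,)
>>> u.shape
(3, 3)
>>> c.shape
(3,)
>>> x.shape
(3, 3)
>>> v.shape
(5, 31, 31)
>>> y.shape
(5, 3)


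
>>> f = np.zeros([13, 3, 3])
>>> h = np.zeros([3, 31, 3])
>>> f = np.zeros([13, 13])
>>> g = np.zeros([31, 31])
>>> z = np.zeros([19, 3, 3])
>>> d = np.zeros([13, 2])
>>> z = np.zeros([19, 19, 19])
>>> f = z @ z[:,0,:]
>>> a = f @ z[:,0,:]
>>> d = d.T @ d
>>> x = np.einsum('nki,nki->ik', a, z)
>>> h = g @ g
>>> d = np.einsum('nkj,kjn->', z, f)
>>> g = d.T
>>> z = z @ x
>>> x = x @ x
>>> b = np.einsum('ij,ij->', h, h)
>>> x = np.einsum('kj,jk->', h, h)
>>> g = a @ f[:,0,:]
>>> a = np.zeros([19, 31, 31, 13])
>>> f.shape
(19, 19, 19)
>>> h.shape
(31, 31)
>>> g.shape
(19, 19, 19)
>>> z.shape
(19, 19, 19)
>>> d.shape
()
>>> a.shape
(19, 31, 31, 13)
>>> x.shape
()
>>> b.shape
()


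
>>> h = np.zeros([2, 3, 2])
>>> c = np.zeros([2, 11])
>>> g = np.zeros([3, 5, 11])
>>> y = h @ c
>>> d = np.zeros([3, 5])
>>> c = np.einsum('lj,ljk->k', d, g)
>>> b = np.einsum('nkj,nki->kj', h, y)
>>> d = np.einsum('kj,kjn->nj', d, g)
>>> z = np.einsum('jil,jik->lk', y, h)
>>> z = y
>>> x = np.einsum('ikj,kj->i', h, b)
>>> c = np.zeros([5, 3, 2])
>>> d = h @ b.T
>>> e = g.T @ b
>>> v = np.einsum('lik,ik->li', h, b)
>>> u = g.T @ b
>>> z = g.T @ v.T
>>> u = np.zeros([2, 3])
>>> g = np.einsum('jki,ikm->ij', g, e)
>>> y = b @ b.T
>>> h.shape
(2, 3, 2)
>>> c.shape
(5, 3, 2)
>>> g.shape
(11, 3)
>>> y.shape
(3, 3)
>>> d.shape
(2, 3, 3)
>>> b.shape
(3, 2)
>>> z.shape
(11, 5, 2)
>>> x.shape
(2,)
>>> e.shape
(11, 5, 2)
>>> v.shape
(2, 3)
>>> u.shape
(2, 3)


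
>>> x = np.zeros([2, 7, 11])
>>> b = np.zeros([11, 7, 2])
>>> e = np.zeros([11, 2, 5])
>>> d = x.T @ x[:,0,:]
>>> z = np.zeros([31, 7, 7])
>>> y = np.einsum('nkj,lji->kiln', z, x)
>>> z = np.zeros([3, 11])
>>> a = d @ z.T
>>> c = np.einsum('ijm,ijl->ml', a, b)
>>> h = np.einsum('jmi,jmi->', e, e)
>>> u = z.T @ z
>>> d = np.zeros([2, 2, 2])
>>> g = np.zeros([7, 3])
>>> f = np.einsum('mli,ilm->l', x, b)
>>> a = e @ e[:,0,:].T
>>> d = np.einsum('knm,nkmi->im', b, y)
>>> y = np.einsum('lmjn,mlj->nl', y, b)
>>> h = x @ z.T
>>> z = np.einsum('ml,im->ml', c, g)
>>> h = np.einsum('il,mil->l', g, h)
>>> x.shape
(2, 7, 11)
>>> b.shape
(11, 7, 2)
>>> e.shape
(11, 2, 5)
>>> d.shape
(31, 2)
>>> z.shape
(3, 2)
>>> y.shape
(31, 7)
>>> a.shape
(11, 2, 11)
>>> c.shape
(3, 2)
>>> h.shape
(3,)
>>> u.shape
(11, 11)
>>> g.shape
(7, 3)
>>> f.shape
(7,)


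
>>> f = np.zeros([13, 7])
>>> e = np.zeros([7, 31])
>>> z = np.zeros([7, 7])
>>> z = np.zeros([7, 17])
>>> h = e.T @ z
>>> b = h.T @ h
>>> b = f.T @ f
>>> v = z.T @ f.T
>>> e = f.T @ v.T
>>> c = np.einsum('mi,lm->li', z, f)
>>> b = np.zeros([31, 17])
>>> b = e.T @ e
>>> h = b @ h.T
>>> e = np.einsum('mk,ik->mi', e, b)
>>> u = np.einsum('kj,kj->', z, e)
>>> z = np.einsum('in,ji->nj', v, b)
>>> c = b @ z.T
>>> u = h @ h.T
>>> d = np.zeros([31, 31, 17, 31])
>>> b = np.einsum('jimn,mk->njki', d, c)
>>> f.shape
(13, 7)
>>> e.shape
(7, 17)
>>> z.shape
(13, 17)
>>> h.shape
(17, 31)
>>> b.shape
(31, 31, 13, 31)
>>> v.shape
(17, 13)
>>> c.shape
(17, 13)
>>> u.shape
(17, 17)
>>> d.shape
(31, 31, 17, 31)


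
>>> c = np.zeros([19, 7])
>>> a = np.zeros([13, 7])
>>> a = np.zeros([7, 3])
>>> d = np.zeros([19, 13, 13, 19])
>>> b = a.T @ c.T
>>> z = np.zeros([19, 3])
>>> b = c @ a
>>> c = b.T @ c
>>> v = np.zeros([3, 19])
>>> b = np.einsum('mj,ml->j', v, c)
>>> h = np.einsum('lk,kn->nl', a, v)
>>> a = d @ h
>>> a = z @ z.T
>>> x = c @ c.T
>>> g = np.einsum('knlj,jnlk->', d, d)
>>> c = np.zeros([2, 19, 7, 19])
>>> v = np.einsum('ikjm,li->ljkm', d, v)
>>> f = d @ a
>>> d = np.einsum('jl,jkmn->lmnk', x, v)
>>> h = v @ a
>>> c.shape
(2, 19, 7, 19)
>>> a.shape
(19, 19)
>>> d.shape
(3, 13, 19, 13)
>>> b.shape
(19,)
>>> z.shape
(19, 3)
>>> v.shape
(3, 13, 13, 19)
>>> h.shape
(3, 13, 13, 19)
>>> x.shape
(3, 3)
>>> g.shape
()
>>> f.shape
(19, 13, 13, 19)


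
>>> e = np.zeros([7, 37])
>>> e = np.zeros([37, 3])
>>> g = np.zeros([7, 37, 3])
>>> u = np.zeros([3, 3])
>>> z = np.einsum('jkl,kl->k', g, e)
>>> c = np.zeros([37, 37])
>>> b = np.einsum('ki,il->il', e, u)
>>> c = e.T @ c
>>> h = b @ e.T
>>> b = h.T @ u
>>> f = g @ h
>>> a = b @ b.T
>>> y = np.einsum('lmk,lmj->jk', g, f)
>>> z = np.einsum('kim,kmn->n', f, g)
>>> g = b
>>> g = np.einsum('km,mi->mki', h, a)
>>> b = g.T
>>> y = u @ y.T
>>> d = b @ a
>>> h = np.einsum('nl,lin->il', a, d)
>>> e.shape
(37, 3)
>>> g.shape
(37, 3, 37)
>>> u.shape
(3, 3)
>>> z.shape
(3,)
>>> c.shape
(3, 37)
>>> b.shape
(37, 3, 37)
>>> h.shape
(3, 37)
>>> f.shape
(7, 37, 37)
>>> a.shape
(37, 37)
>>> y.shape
(3, 37)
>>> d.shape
(37, 3, 37)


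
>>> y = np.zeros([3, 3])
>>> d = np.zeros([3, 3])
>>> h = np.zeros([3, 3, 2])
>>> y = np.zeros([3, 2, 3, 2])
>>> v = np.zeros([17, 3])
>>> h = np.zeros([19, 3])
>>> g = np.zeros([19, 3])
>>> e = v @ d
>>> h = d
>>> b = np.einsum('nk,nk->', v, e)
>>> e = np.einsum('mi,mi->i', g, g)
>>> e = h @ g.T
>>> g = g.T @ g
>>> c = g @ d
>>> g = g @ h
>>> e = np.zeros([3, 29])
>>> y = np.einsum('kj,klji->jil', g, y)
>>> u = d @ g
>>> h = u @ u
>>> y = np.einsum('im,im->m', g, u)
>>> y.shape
(3,)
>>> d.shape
(3, 3)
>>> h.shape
(3, 3)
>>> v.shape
(17, 3)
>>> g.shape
(3, 3)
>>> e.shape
(3, 29)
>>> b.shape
()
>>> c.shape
(3, 3)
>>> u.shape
(3, 3)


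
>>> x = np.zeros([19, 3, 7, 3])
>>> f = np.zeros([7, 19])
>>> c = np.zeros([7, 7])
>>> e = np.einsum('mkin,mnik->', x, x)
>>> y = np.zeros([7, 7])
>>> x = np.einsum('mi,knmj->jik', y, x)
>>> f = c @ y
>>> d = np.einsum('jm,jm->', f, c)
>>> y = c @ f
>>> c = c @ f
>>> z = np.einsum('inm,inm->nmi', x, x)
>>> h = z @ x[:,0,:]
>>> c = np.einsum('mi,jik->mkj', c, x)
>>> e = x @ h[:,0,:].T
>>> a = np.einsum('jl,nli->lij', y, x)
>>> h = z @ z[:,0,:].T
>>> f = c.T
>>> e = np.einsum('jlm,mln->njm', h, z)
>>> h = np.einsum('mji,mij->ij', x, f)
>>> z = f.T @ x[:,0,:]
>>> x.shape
(3, 7, 19)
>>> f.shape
(3, 19, 7)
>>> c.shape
(7, 19, 3)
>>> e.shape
(3, 7, 7)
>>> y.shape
(7, 7)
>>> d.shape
()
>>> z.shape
(7, 19, 19)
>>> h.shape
(19, 7)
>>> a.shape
(7, 19, 7)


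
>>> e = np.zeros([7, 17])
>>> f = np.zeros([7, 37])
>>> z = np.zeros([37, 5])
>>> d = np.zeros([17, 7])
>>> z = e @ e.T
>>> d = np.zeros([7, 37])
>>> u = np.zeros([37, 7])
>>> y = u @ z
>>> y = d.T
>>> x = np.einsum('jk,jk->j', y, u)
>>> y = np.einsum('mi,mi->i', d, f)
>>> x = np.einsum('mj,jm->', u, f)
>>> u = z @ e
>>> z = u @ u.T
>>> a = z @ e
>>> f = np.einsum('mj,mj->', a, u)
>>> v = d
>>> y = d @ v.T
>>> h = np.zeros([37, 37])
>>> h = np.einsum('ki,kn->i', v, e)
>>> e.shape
(7, 17)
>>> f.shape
()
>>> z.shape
(7, 7)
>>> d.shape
(7, 37)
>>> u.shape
(7, 17)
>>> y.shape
(7, 7)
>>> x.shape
()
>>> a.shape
(7, 17)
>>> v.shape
(7, 37)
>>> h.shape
(37,)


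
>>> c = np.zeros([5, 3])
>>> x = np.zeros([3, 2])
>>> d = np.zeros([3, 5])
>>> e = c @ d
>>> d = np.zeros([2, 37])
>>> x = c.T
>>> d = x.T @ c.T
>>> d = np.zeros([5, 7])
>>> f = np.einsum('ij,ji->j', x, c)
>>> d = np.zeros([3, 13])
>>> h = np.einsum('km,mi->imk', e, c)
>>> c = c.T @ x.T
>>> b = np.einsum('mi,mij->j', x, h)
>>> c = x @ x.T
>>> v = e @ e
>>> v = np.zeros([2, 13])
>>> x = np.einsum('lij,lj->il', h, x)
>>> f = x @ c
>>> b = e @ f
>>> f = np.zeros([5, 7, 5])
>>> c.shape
(3, 3)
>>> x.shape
(5, 3)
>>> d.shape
(3, 13)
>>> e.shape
(5, 5)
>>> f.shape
(5, 7, 5)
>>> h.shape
(3, 5, 5)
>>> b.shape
(5, 3)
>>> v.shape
(2, 13)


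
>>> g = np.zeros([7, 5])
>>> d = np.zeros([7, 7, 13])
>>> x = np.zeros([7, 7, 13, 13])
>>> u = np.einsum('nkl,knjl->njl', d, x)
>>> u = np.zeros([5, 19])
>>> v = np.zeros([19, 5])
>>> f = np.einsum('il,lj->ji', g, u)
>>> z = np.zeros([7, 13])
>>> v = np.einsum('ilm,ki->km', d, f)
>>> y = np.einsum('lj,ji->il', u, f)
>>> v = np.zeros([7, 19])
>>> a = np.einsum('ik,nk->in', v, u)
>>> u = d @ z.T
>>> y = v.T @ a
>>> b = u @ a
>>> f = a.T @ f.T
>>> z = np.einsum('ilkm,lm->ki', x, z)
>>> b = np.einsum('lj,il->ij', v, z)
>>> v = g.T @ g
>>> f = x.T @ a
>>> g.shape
(7, 5)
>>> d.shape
(7, 7, 13)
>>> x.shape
(7, 7, 13, 13)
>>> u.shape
(7, 7, 7)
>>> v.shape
(5, 5)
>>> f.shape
(13, 13, 7, 5)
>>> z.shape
(13, 7)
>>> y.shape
(19, 5)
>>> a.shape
(7, 5)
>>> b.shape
(13, 19)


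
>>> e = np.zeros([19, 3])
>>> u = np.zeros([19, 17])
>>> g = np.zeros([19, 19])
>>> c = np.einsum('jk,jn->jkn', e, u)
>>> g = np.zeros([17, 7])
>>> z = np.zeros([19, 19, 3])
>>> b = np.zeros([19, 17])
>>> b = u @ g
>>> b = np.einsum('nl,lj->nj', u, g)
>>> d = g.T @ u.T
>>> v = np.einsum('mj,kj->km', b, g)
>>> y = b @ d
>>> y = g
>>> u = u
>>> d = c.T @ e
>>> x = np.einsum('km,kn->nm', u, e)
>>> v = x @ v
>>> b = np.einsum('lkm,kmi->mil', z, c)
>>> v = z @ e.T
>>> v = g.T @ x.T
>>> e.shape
(19, 3)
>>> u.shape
(19, 17)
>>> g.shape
(17, 7)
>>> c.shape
(19, 3, 17)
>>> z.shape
(19, 19, 3)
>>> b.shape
(3, 17, 19)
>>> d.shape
(17, 3, 3)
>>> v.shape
(7, 3)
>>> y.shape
(17, 7)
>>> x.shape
(3, 17)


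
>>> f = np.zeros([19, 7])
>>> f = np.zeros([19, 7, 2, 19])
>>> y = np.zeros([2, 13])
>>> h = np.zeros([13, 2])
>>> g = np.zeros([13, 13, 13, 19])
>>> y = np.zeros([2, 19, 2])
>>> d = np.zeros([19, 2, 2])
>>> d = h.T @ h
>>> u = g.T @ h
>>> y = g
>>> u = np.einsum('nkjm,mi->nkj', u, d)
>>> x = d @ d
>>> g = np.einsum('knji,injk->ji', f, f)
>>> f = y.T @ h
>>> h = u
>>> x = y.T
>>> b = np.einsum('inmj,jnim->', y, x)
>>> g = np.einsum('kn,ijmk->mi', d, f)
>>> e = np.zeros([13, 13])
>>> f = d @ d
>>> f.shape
(2, 2)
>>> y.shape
(13, 13, 13, 19)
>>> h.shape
(19, 13, 13)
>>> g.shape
(13, 19)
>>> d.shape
(2, 2)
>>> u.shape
(19, 13, 13)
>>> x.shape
(19, 13, 13, 13)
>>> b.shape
()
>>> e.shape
(13, 13)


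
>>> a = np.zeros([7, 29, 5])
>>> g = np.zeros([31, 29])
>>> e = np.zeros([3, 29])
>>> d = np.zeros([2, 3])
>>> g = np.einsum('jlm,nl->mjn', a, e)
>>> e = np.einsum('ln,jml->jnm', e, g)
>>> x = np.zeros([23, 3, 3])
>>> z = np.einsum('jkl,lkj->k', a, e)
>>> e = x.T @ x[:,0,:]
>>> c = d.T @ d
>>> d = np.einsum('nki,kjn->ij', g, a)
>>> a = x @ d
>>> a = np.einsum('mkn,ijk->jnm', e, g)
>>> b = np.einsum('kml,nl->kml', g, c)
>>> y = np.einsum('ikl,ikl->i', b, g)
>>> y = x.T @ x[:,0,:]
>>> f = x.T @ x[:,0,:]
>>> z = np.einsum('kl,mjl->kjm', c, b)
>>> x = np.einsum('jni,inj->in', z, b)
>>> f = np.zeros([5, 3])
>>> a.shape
(7, 3, 3)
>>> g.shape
(5, 7, 3)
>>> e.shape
(3, 3, 3)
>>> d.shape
(3, 29)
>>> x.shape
(5, 7)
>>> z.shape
(3, 7, 5)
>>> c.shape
(3, 3)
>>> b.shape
(5, 7, 3)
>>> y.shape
(3, 3, 3)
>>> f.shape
(5, 3)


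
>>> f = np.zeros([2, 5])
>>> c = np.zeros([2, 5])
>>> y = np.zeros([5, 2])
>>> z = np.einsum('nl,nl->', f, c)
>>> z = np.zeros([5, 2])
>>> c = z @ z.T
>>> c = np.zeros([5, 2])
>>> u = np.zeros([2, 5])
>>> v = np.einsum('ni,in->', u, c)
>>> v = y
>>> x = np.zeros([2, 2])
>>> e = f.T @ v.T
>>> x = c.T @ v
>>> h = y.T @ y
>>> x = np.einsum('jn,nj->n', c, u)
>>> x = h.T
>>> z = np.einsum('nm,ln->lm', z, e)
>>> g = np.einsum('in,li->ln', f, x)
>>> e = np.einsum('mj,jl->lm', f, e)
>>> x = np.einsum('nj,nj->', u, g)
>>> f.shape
(2, 5)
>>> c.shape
(5, 2)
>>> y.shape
(5, 2)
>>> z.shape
(5, 2)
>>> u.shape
(2, 5)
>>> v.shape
(5, 2)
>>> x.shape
()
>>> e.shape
(5, 2)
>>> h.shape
(2, 2)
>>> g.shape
(2, 5)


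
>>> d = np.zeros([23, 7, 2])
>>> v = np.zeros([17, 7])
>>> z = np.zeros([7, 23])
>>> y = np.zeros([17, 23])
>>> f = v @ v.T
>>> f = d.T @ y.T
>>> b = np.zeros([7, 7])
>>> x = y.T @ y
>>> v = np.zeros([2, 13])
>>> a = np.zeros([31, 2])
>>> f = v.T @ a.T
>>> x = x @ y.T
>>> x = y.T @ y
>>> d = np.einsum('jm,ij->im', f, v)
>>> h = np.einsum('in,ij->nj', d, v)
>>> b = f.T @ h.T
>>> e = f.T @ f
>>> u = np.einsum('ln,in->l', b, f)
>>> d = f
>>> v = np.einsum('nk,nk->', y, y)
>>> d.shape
(13, 31)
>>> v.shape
()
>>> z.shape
(7, 23)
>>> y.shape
(17, 23)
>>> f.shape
(13, 31)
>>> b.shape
(31, 31)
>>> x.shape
(23, 23)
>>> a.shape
(31, 2)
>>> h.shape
(31, 13)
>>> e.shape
(31, 31)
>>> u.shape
(31,)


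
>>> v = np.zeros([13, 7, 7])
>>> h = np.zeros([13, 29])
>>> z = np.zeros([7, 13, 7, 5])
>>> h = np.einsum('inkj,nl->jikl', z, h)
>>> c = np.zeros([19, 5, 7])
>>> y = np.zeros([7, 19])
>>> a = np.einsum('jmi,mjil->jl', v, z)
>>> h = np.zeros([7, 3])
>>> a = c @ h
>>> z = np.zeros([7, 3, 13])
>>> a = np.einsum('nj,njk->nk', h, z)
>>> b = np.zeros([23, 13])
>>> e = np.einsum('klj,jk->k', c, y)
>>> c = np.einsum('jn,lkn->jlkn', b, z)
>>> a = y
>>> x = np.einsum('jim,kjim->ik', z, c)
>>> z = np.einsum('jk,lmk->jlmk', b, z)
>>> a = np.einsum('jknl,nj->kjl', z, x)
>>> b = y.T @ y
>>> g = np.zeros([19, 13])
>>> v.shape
(13, 7, 7)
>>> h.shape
(7, 3)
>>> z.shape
(23, 7, 3, 13)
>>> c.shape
(23, 7, 3, 13)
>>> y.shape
(7, 19)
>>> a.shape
(7, 23, 13)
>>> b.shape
(19, 19)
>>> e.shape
(19,)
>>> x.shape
(3, 23)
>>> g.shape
(19, 13)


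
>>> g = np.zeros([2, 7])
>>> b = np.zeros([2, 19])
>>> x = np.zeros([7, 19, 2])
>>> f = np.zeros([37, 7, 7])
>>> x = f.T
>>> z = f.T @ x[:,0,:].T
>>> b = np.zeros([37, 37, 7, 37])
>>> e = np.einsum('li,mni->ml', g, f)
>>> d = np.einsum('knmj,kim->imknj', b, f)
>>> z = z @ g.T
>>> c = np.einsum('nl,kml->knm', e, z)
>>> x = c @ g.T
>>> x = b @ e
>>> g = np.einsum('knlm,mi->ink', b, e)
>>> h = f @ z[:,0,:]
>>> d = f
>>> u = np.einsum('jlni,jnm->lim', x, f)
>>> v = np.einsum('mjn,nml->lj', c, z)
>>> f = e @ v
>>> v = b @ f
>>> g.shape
(2, 37, 37)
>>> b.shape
(37, 37, 7, 37)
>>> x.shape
(37, 37, 7, 2)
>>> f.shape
(37, 37)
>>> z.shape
(7, 7, 2)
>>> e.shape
(37, 2)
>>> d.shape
(37, 7, 7)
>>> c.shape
(7, 37, 7)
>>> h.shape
(37, 7, 2)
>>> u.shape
(37, 2, 7)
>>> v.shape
(37, 37, 7, 37)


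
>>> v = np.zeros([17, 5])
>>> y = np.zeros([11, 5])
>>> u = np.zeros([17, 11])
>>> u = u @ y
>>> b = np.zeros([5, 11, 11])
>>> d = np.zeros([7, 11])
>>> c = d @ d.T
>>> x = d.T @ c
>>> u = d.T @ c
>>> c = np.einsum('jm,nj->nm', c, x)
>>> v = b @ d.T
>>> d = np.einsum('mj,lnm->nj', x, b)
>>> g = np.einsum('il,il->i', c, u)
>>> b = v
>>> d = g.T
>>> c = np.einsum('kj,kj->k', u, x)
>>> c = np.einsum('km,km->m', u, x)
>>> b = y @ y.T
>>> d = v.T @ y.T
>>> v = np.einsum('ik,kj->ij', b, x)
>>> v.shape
(11, 7)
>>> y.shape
(11, 5)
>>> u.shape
(11, 7)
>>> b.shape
(11, 11)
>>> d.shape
(7, 11, 11)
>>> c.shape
(7,)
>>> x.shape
(11, 7)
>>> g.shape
(11,)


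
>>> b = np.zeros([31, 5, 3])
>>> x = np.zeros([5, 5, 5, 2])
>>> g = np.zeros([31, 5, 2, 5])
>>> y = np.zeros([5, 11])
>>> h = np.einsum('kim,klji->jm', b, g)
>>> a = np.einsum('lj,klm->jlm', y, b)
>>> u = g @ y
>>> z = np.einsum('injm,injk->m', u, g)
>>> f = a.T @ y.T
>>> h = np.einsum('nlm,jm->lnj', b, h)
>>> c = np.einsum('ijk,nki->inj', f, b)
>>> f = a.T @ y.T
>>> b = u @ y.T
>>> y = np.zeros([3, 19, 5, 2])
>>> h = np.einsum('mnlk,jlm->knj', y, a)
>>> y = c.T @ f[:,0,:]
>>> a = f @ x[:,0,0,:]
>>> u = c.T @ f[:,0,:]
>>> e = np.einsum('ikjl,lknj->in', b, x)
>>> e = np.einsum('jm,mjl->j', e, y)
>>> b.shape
(31, 5, 2, 5)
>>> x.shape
(5, 5, 5, 2)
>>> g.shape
(31, 5, 2, 5)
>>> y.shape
(5, 31, 5)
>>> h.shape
(2, 19, 11)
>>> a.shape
(3, 5, 2)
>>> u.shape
(5, 31, 5)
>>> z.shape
(11,)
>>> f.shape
(3, 5, 5)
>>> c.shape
(3, 31, 5)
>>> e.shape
(31,)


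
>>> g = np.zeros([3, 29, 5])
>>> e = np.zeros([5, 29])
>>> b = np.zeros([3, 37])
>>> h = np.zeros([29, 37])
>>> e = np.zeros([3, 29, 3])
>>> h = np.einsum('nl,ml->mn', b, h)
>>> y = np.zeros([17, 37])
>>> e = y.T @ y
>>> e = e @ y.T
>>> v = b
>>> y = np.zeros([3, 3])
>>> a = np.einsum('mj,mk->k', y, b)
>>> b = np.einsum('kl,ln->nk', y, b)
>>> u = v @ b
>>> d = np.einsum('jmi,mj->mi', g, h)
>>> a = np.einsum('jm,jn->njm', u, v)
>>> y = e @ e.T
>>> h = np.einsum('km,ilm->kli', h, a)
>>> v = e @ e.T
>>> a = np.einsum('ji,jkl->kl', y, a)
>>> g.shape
(3, 29, 5)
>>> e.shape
(37, 17)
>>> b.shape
(37, 3)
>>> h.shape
(29, 3, 37)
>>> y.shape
(37, 37)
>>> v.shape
(37, 37)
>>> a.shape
(3, 3)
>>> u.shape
(3, 3)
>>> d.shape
(29, 5)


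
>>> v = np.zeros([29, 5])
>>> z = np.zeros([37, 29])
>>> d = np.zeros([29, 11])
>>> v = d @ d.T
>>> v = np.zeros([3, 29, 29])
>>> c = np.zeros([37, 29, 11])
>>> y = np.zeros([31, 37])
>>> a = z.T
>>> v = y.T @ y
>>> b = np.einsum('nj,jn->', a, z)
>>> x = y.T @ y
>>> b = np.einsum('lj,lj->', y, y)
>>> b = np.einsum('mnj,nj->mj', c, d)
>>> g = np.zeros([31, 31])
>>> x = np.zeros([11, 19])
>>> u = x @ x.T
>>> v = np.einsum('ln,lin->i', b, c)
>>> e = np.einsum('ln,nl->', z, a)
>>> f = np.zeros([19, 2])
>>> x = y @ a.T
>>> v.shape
(29,)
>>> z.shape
(37, 29)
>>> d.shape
(29, 11)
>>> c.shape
(37, 29, 11)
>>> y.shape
(31, 37)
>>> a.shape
(29, 37)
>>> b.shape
(37, 11)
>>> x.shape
(31, 29)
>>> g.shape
(31, 31)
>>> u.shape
(11, 11)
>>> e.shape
()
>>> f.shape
(19, 2)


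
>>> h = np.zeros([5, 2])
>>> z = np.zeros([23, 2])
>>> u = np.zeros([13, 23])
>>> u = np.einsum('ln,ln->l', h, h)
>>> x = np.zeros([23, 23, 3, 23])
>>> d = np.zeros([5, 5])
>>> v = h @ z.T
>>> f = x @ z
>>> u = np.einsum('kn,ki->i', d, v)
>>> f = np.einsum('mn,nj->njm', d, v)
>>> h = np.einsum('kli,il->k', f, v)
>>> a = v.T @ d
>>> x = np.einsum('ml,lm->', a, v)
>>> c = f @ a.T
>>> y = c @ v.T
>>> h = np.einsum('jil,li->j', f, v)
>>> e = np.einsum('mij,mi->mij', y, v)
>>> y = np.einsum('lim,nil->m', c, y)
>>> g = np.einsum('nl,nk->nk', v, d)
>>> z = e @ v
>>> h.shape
(5,)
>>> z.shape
(5, 23, 23)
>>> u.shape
(23,)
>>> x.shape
()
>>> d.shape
(5, 5)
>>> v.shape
(5, 23)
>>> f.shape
(5, 23, 5)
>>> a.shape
(23, 5)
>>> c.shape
(5, 23, 23)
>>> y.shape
(23,)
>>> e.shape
(5, 23, 5)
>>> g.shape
(5, 5)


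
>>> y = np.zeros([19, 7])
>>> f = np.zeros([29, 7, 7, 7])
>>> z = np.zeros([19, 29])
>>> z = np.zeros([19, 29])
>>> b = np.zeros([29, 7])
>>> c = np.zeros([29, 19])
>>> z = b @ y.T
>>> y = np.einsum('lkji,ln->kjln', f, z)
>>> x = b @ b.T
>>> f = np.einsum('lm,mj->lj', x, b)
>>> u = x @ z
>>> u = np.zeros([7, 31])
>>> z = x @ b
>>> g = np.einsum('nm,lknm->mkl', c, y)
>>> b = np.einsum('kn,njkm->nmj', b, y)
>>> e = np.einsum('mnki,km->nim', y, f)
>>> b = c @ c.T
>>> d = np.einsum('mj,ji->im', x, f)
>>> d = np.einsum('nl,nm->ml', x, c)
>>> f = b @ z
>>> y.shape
(7, 7, 29, 19)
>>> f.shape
(29, 7)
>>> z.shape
(29, 7)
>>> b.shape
(29, 29)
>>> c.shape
(29, 19)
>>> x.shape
(29, 29)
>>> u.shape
(7, 31)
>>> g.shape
(19, 7, 7)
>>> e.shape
(7, 19, 7)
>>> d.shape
(19, 29)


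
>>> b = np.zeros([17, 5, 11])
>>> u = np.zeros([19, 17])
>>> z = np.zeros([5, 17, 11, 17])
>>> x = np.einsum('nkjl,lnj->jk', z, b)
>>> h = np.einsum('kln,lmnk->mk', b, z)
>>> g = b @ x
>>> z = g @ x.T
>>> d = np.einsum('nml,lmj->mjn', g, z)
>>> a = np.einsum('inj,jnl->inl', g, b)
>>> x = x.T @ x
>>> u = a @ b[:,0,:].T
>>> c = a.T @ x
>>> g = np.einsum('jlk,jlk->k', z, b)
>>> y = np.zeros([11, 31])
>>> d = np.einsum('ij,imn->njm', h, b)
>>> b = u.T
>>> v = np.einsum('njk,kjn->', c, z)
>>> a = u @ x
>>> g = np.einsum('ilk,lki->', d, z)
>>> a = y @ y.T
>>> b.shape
(17, 5, 17)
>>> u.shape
(17, 5, 17)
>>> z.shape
(17, 5, 11)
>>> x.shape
(17, 17)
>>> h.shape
(17, 17)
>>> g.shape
()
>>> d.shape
(11, 17, 5)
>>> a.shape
(11, 11)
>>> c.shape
(11, 5, 17)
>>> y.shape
(11, 31)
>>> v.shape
()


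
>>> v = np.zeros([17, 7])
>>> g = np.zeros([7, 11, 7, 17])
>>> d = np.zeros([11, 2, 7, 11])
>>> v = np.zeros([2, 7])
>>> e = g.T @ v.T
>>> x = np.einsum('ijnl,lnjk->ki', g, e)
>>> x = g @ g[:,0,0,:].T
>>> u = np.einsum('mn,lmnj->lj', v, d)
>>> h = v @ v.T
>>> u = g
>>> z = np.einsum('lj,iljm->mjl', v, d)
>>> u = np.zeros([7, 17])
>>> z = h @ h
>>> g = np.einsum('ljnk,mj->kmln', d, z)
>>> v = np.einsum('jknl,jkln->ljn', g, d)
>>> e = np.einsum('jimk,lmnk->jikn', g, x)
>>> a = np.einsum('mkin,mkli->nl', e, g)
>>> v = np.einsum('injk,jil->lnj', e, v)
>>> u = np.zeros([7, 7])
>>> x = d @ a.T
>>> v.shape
(11, 2, 7)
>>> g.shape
(11, 2, 11, 7)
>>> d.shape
(11, 2, 7, 11)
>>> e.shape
(11, 2, 7, 7)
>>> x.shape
(11, 2, 7, 7)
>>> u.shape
(7, 7)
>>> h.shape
(2, 2)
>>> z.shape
(2, 2)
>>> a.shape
(7, 11)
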